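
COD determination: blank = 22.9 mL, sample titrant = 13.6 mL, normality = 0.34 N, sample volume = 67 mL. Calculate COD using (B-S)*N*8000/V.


COD = (22.9 - 13.6) x 0.34 x 8000 / 67
COD = 9.3 x 0.34 x 8000 / 67
COD = 377.6 mg/L


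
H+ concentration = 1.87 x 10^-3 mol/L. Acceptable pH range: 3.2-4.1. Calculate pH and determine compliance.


pH = 2.73
Compliant: No

pH = -log10(1.87 x 10^-3) = 2.73
Range: 3.2 to 4.1
Compliant: No


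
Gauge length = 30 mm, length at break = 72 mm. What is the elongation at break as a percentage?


140.0%


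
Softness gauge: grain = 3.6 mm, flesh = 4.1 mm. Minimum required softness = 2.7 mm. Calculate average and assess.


Average = (3.6 + 4.1) / 2 = 3.85 mm
Minimum = 2.7 mm
Meets requirement: Yes


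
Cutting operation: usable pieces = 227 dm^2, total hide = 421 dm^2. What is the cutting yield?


53.9%

Yield = usable / total x 100
Yield = 227 / 421 x 100 = 53.9%


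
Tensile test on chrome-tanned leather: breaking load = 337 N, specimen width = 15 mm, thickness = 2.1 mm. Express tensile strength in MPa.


Cross-section = 15 x 2.1 = 31.5 mm^2
TS = 337 / 31.5 = 10.70 MPa
(1 N/mm^2 = 1 MPa)


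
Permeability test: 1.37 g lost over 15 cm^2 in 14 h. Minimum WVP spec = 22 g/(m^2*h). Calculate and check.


WVP = 1.37 / (15 x 14) x 10000 = 65.24 g/(m^2*h)
Minimum: 22 g/(m^2*h)
Meets spec: Yes


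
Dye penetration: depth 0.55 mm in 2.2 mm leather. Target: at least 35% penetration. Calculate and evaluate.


Penetration = 25.0%
Meets target: No


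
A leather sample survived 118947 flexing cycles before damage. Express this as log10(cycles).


5.08

log10(118947) = 5.08


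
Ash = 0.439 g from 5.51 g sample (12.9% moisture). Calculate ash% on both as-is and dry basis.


As-is ash% = 0.439 / 5.51 x 100 = 7.97%
Dry mass = 5.51 x (100 - 12.9) / 100 = 4.79921 g
Dry-basis ash% = 0.439 / 4.79921 x 100 = 9.15%


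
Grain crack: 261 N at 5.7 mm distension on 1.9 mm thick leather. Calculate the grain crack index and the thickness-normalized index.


Crack index = 261 / 5.7 = 45.8 N/mm
Normalized = 45.8 / 1.9 = 24.1 N/mm per mm


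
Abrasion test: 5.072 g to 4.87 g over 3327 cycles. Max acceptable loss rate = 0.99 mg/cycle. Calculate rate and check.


Rate = 0.061 mg/cycle
Passes: Yes

Loss = 5.072 - 4.87 = 0.202 g
Rate = 0.202 g / 3327 cycles x 1000 = 0.061 mg/cycle
Max = 0.99 mg/cycle
Passes: Yes


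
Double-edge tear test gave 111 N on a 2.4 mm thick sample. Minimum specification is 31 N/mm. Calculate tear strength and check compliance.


Tear strength = 111 / 2.4 = 46.3 N/mm
Required minimum = 31 N/mm
Compliant: Yes


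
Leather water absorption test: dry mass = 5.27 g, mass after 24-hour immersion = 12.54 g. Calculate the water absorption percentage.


Water absorbed = 12.54 - 5.27 = 7.27 g
WA% = 7.27 / 5.27 x 100 = 138.0%


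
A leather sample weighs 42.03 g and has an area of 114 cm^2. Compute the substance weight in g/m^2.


3686.8 g/m^2

Substance weight = mass / area x 10000
SW = 42.03 / 114 x 10000
SW = 3686.8 g/m^2


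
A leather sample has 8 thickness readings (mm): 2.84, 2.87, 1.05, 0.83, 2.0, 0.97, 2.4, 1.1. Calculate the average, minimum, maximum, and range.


Sum = 14.06
Average = 14.06 / 8 = 1.76 mm
Minimum = 0.83 mm
Maximum = 2.87 mm
Range = 2.87 - 0.83 = 2.04 mm


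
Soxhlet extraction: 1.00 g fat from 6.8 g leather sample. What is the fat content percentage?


14.7%

Fat content = 1.00 / 6.8 x 100
Fat = 14.7%


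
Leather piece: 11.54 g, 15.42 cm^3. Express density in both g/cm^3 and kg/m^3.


0.748 g/cm^3
748 kg/m^3


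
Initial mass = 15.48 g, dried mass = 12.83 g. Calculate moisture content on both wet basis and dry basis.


Moisture lost = 15.48 - 12.83 = 2.65 g
Wet basis MC = 2.65 / 15.48 x 100 = 17.1%
Dry basis MC = 2.65 / 12.83 x 100 = 20.7%


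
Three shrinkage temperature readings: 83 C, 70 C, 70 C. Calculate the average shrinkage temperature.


74.3 C

Average = (83 + 70 + 70) / 3
Average = 223 / 3 = 74.3 C


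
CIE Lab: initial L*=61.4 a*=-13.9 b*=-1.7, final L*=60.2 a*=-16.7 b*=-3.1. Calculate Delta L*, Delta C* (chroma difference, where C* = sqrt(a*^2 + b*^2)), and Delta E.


Delta L* = 60.2 - 61.4 = -1.2
C1* = sqrt((-13.9)^2 + (-1.7)^2) = 14.004
C2* = sqrt((-16.7)^2 + (-3.1)^2) = 16.985
Delta C* = 16.985 - 14.004 = 2.98
Delta E = sqrt((-1.2)^2 + (-2.8)^2 + (-1.4)^2) = 3.35


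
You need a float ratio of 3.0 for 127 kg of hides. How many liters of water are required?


Water = hide weight x target ratio
Water = 127 x 3.0 = 381.0 L


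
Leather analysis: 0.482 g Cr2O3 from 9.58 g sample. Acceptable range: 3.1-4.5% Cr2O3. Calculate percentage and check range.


Cr2O3% = 0.482 / 9.58 x 100 = 5.03%
Acceptable range: 3.1 to 4.5%
Within range: No


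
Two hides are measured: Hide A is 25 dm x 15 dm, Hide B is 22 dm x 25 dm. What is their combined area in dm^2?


Hide A area = 25 x 15 = 375 dm^2
Hide B area = 22 x 25 = 550 dm^2
Total = 375 + 550 = 925 dm^2


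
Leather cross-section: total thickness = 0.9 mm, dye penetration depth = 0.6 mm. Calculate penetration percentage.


Penetration% = 0.6 / 0.9 x 100
Penetration = 66.7%


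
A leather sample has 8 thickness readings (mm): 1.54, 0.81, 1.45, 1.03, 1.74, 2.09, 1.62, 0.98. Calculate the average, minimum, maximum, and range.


Average = 1.41 mm
Min = 0.81 mm
Max = 2.09 mm
Range = 1.28 mm

Sum = 11.26
Average = 11.26 / 8 = 1.41 mm
Minimum = 0.81 mm
Maximum = 2.09 mm
Range = 2.09 - 0.81 = 1.28 mm


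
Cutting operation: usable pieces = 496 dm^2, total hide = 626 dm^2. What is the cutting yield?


79.2%

Yield = usable / total x 100
Yield = 496 / 626 x 100 = 79.2%


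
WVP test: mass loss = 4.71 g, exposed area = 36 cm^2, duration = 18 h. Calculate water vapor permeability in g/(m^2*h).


WVP = mass_loss / (area x time) x 10000
WVP = 4.71 / (36 x 18) x 10000
WVP = 4.71 / 648 x 10000 = 72.69 g/(m^2*h)


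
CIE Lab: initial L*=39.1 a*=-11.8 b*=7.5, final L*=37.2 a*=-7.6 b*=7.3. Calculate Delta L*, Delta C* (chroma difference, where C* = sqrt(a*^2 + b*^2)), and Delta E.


Delta L* = -1.9
Delta C* = -3.44
Delta E = 4.61

Delta L* = 37.2 - 39.1 = -1.9
C1* = sqrt((-11.8)^2 + (7.5)^2) = 13.982
C2* = sqrt((-7.6)^2 + (7.3)^2) = 10.538
Delta C* = 10.538 - 13.982 = -3.44
Delta E = sqrt((-1.9)^2 + (4.2)^2 + (-0.2)^2) = 4.61


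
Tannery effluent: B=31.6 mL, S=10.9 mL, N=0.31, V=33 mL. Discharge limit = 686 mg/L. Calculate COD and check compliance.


COD = 1555.6 mg/L
Compliant: No

COD = (31.6 - 10.9) x 0.31 x 8000 / 33 = 1555.6 mg/L
Limit: 686 mg/L
Compliant: No


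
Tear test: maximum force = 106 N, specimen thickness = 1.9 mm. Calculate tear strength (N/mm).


Tear strength = force / thickness
Tear = 106 / 1.9 = 55.8 N/mm


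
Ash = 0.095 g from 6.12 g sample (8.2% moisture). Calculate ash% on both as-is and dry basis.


As-is ash% = 0.095 / 6.12 x 100 = 1.55%
Dry mass = 6.12 x (100 - 8.2) / 100 = 5.61816 g
Dry-basis ash% = 0.095 / 5.61816 x 100 = 1.69%


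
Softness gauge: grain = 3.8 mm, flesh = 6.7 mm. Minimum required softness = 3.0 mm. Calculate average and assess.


Average = (3.8 + 6.7) / 2 = 5.25 mm
Minimum = 3.0 mm
Meets requirement: Yes


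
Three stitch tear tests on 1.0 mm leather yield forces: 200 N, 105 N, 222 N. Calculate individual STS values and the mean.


STS1 = 200.0 N/mm
STS2 = 105.0 N/mm
STS3 = 222.0 N/mm
Mean = 175.7 N/mm

STS1 = 200 / 1.0 = 200.0 N/mm
STS2 = 105 / 1.0 = 105.0 N/mm
STS3 = 222 / 1.0 = 222.0 N/mm
Mean = (200.0 + 105.0 + 222.0) / 3 = 175.7 N/mm


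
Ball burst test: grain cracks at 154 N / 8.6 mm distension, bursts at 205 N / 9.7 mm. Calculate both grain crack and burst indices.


Crack index = 154 / 8.6 = 17.9 N/mm
Burst index = 205 / 9.7 = 21.1 N/mm


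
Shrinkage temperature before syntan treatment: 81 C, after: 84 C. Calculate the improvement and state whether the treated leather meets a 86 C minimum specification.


Improvement = 3 C
Meets 86 C spec: No


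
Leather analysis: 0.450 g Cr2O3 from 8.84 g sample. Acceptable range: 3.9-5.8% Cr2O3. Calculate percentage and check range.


Cr2O3 = 5.09%
Within range: Yes


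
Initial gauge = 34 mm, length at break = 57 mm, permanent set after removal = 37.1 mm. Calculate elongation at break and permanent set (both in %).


Elongation at break = 67.6%
Permanent set = 9.1%


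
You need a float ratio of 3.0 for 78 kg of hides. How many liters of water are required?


234.0 L


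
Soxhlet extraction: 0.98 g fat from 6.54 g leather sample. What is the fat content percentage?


Fat content = 0.98 / 6.54 x 100
Fat = 15.0%


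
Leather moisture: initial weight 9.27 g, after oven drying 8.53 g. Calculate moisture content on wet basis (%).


Moisture = 9.27 - 8.53 = 0.74 g
MC = 0.74 / 9.27 x 100 = 8.0%


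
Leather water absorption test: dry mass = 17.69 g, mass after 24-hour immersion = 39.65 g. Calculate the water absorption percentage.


Water absorbed = 39.65 - 17.69 = 21.96 g
WA% = 21.96 / 17.69 x 100 = 124.1%


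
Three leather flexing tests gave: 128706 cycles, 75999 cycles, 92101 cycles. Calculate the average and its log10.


Average = (128706 + 75999 + 92101) / 3 = 98935 cycles
log10(98935) = 5.00


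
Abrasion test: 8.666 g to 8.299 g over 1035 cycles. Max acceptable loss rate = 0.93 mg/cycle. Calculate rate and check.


Loss = 8.666 - 8.299 = 0.367 g
Rate = 0.367 g / 1035 cycles x 1000 = 0.355 mg/cycle
Max = 0.93 mg/cycle
Passes: Yes


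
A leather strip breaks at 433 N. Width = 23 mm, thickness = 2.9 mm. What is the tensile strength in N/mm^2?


6.49 N/mm^2


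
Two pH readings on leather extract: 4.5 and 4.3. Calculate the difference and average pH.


Difference = |4.5 - 4.3| = 0.2
Average = (4.5 + 4.3) / 2 = 4.40


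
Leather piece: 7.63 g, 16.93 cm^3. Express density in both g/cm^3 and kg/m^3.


Density = 7.63 / 16.93 = 0.451 g/cm^3
Convert: 0.451 x 1000 = 451 kg/m^3


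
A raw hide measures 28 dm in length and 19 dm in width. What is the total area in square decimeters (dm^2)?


Area = length x width
Area = 28 x 19 = 532 dm^2


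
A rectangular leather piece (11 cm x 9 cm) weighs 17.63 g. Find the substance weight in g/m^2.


1780.8 g/m^2


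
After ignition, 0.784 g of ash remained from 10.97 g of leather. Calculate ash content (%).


7.15%

Ash% = 0.784 / 10.97 x 100
Ash% = 7.15%


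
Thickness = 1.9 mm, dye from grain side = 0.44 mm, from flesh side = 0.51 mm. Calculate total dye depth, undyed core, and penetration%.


Total dyed = 0.95 mm
Undyed core = 0.95 mm
Penetration = 50.0%


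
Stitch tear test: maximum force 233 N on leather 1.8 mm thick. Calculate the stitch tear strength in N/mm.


129.4 N/mm

Stitch tear strength = force / thickness
STS = 233 / 1.8 = 129.4 N/mm


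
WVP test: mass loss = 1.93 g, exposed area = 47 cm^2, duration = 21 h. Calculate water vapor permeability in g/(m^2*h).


19.55 g/(m^2*h)

WVP = mass_loss / (area x time) x 10000
WVP = 1.93 / (47 x 21) x 10000
WVP = 1.93 / 987 x 10000 = 19.55 g/(m^2*h)


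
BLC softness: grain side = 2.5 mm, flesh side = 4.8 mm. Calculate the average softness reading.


3.65 mm


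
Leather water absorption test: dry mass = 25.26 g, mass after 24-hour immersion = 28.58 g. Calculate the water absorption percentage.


13.1%

Water absorbed = 28.58 - 25.26 = 3.32 g
WA% = 3.32 / 25.26 x 100 = 13.1%


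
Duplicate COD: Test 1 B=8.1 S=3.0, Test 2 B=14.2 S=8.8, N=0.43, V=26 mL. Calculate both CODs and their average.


COD1 = 674.8 mg/L
COD2 = 714.5 mg/L
Average = 694.7 mg/L


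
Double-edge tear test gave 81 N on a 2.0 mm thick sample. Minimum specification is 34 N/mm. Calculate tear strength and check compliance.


Tear strength = 40.5 N/mm
Compliant: Yes


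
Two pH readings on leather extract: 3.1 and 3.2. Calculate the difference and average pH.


Difference = |3.1 - 3.2| = 0.1
Average = (3.1 + 3.2) / 2 = 3.15


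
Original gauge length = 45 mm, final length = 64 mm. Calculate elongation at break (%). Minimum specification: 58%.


Extension = 64 - 45 = 19 mm
Elongation = 19 / 45 x 100 = 42.2%
Minimum required: 58%
Meets specification: No


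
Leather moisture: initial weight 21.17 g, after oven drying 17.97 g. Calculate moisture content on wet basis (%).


Moisture = 21.17 - 17.97 = 3.20 g
MC = 3.20 / 21.17 x 100 = 15.1%


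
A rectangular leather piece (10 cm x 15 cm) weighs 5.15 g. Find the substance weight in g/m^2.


Area = 10 x 15 = 150 cm^2
SW = 5.15 / 150 x 10000 = 343.3 g/m^2


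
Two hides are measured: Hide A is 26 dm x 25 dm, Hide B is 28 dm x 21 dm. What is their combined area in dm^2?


1238 dm^2

Hide A area = 26 x 25 = 650 dm^2
Hide B area = 28 x 21 = 588 dm^2
Total = 650 + 588 = 1238 dm^2


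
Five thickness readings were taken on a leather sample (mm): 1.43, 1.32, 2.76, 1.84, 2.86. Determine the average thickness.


Sum = 1.43 + 1.32 + 2.76 + 1.84 + 2.86 = 10.21
Average = 10.21 / 5 = 2.04 mm


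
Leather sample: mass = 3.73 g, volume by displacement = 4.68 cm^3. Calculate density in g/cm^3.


0.797 g/cm^3

Density = mass / volume
Density = 3.73 / 4.68 = 0.797 g/cm^3


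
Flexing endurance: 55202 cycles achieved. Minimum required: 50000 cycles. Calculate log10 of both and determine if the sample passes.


Achieved: log10 = 4.74
Required: log10 = 4.70
Passes: Yes


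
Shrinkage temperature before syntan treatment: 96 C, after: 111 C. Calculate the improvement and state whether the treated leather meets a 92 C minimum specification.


Improvement = 15 C
Meets 92 C spec: Yes

Improvement = 111 - 96 = 15 C
Spec check: 111 C >= 92 C? Yes


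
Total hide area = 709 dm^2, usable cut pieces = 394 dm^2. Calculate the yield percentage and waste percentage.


Yield = 394 / 709 x 100 = 55.6%
Waste = 709 - 394 = 315 dm^2
Waste% = 100 - 55.6 = 44.4%


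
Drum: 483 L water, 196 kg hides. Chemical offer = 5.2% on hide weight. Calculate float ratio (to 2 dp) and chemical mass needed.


Float ratio = 2.46
Chemical needed = 10.192 kg

Float ratio = 483 / 196 = 2.46
Chemical = 196 x 5.2 / 100 = 10.192 kg


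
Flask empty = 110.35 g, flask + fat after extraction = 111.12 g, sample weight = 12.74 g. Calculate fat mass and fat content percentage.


Fat mass = 0.77 g
Fat content = 6.0%

Fat mass = 111.12 - 110.35 = 0.77 g
Fat% = 0.77 / 12.74 x 100 = 6.0%


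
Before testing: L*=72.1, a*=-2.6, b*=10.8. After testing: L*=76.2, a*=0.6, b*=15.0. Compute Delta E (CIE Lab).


Delta E = 6.69


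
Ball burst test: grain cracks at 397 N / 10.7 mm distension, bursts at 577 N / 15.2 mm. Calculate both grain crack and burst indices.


Crack index = 37.1 N/mm
Burst index = 38.0 N/mm


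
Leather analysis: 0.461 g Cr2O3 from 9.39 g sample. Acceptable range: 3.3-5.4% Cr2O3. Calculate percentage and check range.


Cr2O3% = 0.461 / 9.39 x 100 = 4.91%
Acceptable range: 3.3 to 5.4%
Within range: Yes


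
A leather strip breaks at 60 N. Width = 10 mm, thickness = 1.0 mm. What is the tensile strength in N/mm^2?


6.00 N/mm^2

Cross-sectional area = 10 x 1.0 = 10.0 mm^2
Tensile strength = 60 / 10.0 = 6.00 N/mm^2


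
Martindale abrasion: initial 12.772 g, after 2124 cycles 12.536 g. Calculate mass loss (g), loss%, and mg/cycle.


Mass loss = 0.236 g
Loss = 1.85%
Rate = 0.111 mg/cycle


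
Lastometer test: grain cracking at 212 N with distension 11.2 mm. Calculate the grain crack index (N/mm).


Grain crack index = force / distension
Index = 212 / 11.2 = 18.9 N/mm


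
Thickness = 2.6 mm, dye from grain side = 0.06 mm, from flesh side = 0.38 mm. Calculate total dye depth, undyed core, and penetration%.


Total dyed = 0.44 mm
Undyed core = 2.16 mm
Penetration = 16.9%

Total dyed = 0.06 + 0.38 = 0.44 mm
Undyed core = 2.6 - 0.44 = 2.16 mm
Penetration = 0.44 / 2.6 x 100 = 16.9%


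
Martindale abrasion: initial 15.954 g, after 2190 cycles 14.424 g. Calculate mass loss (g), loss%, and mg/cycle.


Loss = 15.954 - 14.424 = 1.530 g
Loss% = 1.530 / 15.954 x 100 = 9.59%
Rate = 1.530 / 2190 x 1000 = 0.699 mg/cycle


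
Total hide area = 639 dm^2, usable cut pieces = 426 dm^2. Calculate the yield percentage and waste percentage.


Yield = 66.7%
Waste = 33.3%

Yield = 426 / 639 x 100 = 66.7%
Waste = 639 - 426 = 213 dm^2
Waste% = 100 - 66.7 = 33.3%


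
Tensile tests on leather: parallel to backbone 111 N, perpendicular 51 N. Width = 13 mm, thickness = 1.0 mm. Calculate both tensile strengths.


Parallel = 8.54 N/mm^2
Perpendicular = 3.92 N/mm^2

Area = 13 x 1.0 = 13.0 mm^2
TS (parallel) = 111 / 13.0 = 8.54 N/mm^2
TS (perpendicular) = 51 / 13.0 = 3.92 N/mm^2


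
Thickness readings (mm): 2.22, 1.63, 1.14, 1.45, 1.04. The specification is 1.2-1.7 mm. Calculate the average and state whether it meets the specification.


Average = 1.50 mm
Within specification: Yes

Sum = 7.48
Average = 7.48 / 5 = 1.50 mm
Specification range: 1.2 to 1.7 mm
Within spec: Yes


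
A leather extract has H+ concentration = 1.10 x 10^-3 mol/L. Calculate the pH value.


pH = 2.96


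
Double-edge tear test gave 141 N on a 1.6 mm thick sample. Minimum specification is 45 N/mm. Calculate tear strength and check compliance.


Tear strength = 141 / 1.6 = 88.1 N/mm
Required minimum = 45 N/mm
Compliant: Yes


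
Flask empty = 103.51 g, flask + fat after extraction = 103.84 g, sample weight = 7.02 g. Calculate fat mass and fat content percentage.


Fat mass = 103.84 - 103.51 = 0.33 g
Fat% = 0.33 / 7.02 x 100 = 4.7%


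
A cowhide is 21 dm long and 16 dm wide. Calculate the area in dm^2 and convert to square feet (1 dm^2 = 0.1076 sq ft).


Area = 21 x 16 = 336 dm^2
Conversion: 336 x 0.1076 = 36.15 sq ft


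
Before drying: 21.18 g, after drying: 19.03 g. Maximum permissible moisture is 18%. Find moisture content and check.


Moisture content = 10.2%
Acceptable: Yes


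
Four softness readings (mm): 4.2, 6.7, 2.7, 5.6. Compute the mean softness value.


Sum = 4.2 + 6.7 + 2.7 + 5.6
Mean = 19.2 / 4 = 4.80 mm


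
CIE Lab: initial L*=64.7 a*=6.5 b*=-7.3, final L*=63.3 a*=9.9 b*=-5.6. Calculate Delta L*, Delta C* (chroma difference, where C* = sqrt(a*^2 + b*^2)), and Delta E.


Delta L* = 63.3 - 64.7 = -1.4
C1* = sqrt((6.5)^2 + (-7.3)^2) = 9.774
C2* = sqrt((9.9)^2 + (-5.6)^2) = 11.374
Delta C* = 11.374 - 9.774 = 1.60
Delta E = sqrt((-1.4)^2 + (3.4)^2 + (1.7)^2) = 4.05


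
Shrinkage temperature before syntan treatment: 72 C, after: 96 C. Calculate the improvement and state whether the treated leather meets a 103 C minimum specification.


Improvement = 96 - 72 = 24 C
Spec check: 96 C >= 103 C? No


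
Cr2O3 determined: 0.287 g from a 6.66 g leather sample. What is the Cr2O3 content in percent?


Cr2O3% = 0.287 / 6.66 x 100
Cr2O3% = 4.31%


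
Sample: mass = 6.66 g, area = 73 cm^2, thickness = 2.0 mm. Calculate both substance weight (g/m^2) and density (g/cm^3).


SW = 6.66 / 73 x 10000 = 912.3 g/m^2
Volume = 73 x 2.0 / 10 = 14.60 cm^3
Density = 6.66 / 14.60 = 0.456 g/cm^3


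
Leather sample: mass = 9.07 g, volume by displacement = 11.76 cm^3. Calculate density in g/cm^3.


0.771 g/cm^3

Density = mass / volume
Density = 9.07 / 11.76 = 0.771 g/cm^3


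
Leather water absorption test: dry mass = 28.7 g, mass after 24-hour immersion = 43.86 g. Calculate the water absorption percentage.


52.8%

Water absorbed = 43.86 - 28.7 = 15.16 g
WA% = 15.16 / 28.7 x 100 = 52.8%


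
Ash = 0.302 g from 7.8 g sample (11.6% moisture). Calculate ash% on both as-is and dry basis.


As-is ash = 3.87%
Dry-basis ash = 4.38%


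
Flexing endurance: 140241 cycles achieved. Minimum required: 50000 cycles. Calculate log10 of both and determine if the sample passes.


Achieved: log10 = 5.15
Required: log10 = 4.70
Passes: Yes

log10(140241) = 5.15
log10(50000) = 4.70
Passes: Yes


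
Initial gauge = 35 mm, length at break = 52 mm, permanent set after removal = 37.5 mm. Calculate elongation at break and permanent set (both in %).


Elongation at break = (52 - 35) / 35 x 100 = 48.6%
Permanent set = (37.5 - 35) / 35 x 100 = 7.1%


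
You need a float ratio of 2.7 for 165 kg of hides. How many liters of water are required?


Water = hide weight x target ratio
Water = 165 x 2.7 = 445.5 L


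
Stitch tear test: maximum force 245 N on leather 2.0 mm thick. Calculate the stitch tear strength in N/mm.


122.5 N/mm


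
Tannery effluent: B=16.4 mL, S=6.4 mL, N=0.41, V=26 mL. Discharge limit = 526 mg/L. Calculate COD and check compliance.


COD = (16.4 - 6.4) x 0.41 x 8000 / 26 = 1261.5 mg/L
Limit: 526 mg/L
Compliant: No


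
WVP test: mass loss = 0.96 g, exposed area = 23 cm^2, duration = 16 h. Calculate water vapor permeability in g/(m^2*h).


26.09 g/(m^2*h)


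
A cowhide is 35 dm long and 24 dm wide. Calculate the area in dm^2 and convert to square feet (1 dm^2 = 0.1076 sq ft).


Area = 35 x 24 = 840 dm^2
Conversion: 840 x 0.1076 = 90.38 sq ft


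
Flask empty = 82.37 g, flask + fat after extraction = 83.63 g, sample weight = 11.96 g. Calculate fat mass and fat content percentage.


Fat mass = 83.63 - 82.37 = 1.26 g
Fat% = 1.26 / 11.96 x 100 = 10.5%


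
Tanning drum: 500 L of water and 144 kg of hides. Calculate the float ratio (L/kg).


3.5

Float ratio = water / hide weight
Ratio = 500 / 144 = 3.5


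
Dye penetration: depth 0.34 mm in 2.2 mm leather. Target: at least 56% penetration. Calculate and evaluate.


Penetration = 15.5%
Meets target: No


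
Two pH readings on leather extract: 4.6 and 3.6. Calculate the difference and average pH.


Difference = 1.0
Average pH = 4.10

Difference = |4.6 - 3.6| = 1.0
Average = (4.6 + 3.6) / 2 = 4.10


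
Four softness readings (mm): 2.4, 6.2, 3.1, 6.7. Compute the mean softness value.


Sum = 2.4 + 6.2 + 3.1 + 6.7
Mean = 18.4 / 4 = 4.60 mm


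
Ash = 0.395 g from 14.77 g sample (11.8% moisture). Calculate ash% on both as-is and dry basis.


As-is ash = 2.67%
Dry-basis ash = 3.03%

As-is ash% = 0.395 / 14.77 x 100 = 2.67%
Dry mass = 14.77 x (100 - 11.8) / 100 = 13.02714 g
Dry-basis ash% = 0.395 / 13.02714 x 100 = 3.03%


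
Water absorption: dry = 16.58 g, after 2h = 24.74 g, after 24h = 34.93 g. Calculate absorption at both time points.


WA (2h) = (24.74 - 16.58) / 16.58 x 100 = 49.2%
WA (24h) = (34.93 - 16.58) / 16.58 x 100 = 110.7%


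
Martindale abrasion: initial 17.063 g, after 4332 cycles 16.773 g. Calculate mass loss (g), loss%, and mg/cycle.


Loss = 17.063 - 16.773 = 0.290 g
Loss% = 0.290 / 17.063 x 100 = 1.70%
Rate = 0.290 / 4332 x 1000 = 0.067 mg/cycle


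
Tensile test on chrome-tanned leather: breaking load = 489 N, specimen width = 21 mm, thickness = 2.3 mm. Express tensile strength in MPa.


Cross-section = 21 x 2.3 = 48.3 mm^2
TS = 489 / 48.3 = 10.12 MPa
(1 N/mm^2 = 1 MPa)


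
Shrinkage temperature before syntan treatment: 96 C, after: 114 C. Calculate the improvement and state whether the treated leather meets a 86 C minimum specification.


Improvement = 18 C
Meets 86 C spec: Yes


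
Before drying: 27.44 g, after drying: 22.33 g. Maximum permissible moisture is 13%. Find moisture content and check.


Moisture content = 18.6%
Acceptable: No

MC = (27.44 - 22.33) / 27.44 x 100 = 18.6%
Maximum: 13%
Acceptable: No


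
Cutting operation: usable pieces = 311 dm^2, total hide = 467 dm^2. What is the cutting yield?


66.6%

Yield = usable / total x 100
Yield = 311 / 467 x 100 = 66.6%


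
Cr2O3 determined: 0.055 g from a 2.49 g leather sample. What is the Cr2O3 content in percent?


2.21%


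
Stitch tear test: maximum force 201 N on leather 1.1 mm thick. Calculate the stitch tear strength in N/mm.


182.7 N/mm


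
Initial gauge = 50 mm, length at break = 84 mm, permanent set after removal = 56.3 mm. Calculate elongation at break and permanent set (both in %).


Elongation at break = 68.0%
Permanent set = 12.6%

Elongation at break = (84 - 50) / 50 x 100 = 68.0%
Permanent set = (56.3 - 50) / 50 x 100 = 12.6%


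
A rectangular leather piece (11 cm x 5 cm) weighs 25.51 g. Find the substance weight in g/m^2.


4638.2 g/m^2

Area = 11 x 5 = 55 cm^2
SW = 25.51 / 55 x 10000 = 4638.2 g/m^2


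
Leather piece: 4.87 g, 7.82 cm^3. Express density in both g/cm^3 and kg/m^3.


0.623 g/cm^3
623 kg/m^3


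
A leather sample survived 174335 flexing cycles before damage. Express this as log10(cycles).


log10(174335) = 5.24


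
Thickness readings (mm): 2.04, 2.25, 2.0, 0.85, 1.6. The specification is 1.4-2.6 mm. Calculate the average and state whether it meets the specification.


Average = 1.75 mm
Within specification: Yes

Sum = 8.74
Average = 8.74 / 5 = 1.75 mm
Specification range: 1.4 to 2.6 mm
Within spec: Yes


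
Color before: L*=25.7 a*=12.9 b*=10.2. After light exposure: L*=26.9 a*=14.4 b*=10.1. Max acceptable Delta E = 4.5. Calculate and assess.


dL = 1.2, da = 1.5, db = -0.1
dE = sqrt((1.2)^2 + (1.5)^2 + (-0.1)^2) = 1.92
Max = 4.5
Passes: Yes


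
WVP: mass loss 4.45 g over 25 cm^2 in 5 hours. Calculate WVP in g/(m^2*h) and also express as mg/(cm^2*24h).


WVP = 356.00 g/(m^2*h)
Daily rate = 854.40 mg/(cm^2*24h)


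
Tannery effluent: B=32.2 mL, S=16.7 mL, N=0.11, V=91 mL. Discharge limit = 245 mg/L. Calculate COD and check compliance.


COD = 149.9 mg/L
Compliant: Yes

COD = (32.2 - 16.7) x 0.11 x 8000 / 91 = 149.9 mg/L
Limit: 245 mg/L
Compliant: Yes


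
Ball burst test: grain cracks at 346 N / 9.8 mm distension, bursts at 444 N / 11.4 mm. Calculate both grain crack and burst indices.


Crack index = 35.3 N/mm
Burst index = 38.9 N/mm

Crack index = 346 / 9.8 = 35.3 N/mm
Burst index = 444 / 11.4 = 38.9 N/mm


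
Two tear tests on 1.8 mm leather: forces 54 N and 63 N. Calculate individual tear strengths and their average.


Tear 1 = 30.0 N/mm
Tear 2 = 35.0 N/mm
Average = 32.5 N/mm

Tear 1 = 54 / 1.8 = 30.0 N/mm
Tear 2 = 63 / 1.8 = 35.0 N/mm
Average = (30.0 + 35.0) / 2 = 32.5 N/mm


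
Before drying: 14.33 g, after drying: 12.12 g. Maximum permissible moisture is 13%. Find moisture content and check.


Moisture content = 15.4%
Acceptable: No


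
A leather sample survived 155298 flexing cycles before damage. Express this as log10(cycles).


5.19

log10(155298) = 5.19


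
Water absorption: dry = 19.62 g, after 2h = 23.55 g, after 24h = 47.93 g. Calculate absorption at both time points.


WA (2h) = (23.55 - 19.62) / 19.62 x 100 = 20.0%
WA (24h) = (47.93 - 19.62) / 19.62 x 100 = 144.3%


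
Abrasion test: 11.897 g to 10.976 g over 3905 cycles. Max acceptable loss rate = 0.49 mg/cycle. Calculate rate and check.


Loss = 11.897 - 10.976 = 0.921 g
Rate = 0.921 g / 3905 cycles x 1000 = 0.236 mg/cycle
Max = 0.49 mg/cycle
Passes: Yes


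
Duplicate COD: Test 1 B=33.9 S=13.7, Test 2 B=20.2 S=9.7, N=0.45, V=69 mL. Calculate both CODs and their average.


COD1 = 1053.9 mg/L
COD2 = 547.8 mg/L
Average = 800.9 mg/L


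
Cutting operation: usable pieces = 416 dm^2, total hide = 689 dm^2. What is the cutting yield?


Yield = usable / total x 100
Yield = 416 / 689 x 100 = 60.4%


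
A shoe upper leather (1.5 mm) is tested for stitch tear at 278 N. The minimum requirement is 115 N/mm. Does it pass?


STS = 278 / 1.5 = 185.3 N/mm
Minimum required: 115 N/mm
Passes: Yes


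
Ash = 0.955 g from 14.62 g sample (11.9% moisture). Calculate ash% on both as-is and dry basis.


As-is ash = 6.53%
Dry-basis ash = 7.41%

As-is ash% = 0.955 / 14.62 x 100 = 6.53%
Dry mass = 14.62 x (100 - 11.9) / 100 = 12.88022 g
Dry-basis ash% = 0.955 / 12.88022 x 100 = 7.41%


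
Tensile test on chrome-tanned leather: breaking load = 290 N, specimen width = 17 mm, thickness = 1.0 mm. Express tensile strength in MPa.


Cross-section = 17 x 1.0 = 17.0 mm^2
TS = 290 / 17.0 = 17.06 MPa
(1 N/mm^2 = 1 MPa)


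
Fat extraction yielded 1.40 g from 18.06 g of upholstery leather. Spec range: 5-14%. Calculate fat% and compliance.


Fat content = 7.8%
Compliant: Yes

Fat% = 1.40 / 18.06 x 100 = 7.8%
Spec range: 5-14%
Compliant: Yes


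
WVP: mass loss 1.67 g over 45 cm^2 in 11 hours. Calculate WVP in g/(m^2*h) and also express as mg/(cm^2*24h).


WVP = 1.67 / (45 x 11) x 10000 = 33.74 g/(m^2*h)
Mass loss in mg = 1.67 x 1000 = 1670 mg
Per cm^2 per 24h in mg: 1670 x 24 / (45 x 11) = 40080 / 495 = 80.97 mg/(cm^2*24h)


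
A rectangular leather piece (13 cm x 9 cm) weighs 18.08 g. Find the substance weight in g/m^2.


1545.3 g/m^2

Area = 13 x 9 = 117 cm^2
SW = 18.08 / 117 x 10000 = 1545.3 g/m^2


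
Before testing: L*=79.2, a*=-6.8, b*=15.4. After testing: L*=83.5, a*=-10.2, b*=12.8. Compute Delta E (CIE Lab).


Delta E = 6.07

dL = 83.5 - 79.2 = 4.3
da = -10.2 - (-6.8) = -3.4
db = 12.8 - 15.4 = -2.6
dE = sqrt((4.3)^2 + (-3.4)^2 + (-2.6)^2) = 6.07


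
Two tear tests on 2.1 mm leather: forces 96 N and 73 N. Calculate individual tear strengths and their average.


Tear 1 = 96 / 2.1 = 45.7 N/mm
Tear 2 = 73 / 2.1 = 34.8 N/mm
Average = (45.7 + 34.8) / 2 = 40.3 N/mm


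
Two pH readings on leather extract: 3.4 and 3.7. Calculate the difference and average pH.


Difference = |3.4 - 3.7| = 0.3
Average = (3.4 + 3.7) / 2 = 3.55


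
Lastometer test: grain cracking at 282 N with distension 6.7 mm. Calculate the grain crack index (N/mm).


Grain crack index = force / distension
Index = 282 / 6.7 = 42.1 N/mm


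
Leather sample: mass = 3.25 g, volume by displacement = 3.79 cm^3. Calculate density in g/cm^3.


0.858 g/cm^3


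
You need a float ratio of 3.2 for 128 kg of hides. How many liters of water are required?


409.6 L


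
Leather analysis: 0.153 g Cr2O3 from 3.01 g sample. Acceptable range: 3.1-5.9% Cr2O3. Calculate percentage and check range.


Cr2O3% = 0.153 / 3.01 x 100 = 5.08%
Acceptable range: 3.1 to 5.9%
Within range: Yes


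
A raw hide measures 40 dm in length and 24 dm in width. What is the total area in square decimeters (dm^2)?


Area = length x width
Area = 40 x 24 = 960 dm^2


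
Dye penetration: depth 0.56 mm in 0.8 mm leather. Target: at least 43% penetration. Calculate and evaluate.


Penetration = 0.56 / 0.8 x 100 = 70.0%
Target: 43%
Meets target: Yes


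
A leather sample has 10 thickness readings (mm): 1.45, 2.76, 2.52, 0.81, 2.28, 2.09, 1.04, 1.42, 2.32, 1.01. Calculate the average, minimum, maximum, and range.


Sum = 17.70
Average = 17.70 / 10 = 1.77 mm
Minimum = 0.81 mm
Maximum = 2.76 mm
Range = 2.76 - 0.81 = 1.95 mm


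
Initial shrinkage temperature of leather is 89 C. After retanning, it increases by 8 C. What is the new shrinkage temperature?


New Ts = 89 + 8 = 97 C


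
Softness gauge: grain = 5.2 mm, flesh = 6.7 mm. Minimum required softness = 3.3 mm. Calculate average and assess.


Average = (5.2 + 6.7) / 2 = 5.95 mm
Minimum = 3.3 mm
Meets requirement: Yes


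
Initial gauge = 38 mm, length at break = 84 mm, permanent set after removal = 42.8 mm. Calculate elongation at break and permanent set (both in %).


Elongation at break = (84 - 38) / 38 x 100 = 121.1%
Permanent set = (42.8 - 38) / 38 x 100 = 12.6%


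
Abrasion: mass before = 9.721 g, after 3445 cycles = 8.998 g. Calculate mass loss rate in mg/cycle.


Mass loss = 9.721 - 8.998 = 0.723 g
Rate = 0.723 / 3445 x 1000 = 0.210 mg/cycle


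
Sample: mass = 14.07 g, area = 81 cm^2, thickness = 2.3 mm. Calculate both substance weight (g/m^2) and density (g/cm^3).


Substance weight = 1737.0 g/m^2
Density = 0.755 g/cm^3

SW = 14.07 / 81 x 10000 = 1737.0 g/m^2
Volume = 81 x 2.3 / 10 = 18.63 cm^3
Density = 14.07 / 18.63 = 0.755 g/cm^3


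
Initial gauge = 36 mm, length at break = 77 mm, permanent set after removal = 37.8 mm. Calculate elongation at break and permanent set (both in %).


Elongation at break = 113.9%
Permanent set = 5.0%


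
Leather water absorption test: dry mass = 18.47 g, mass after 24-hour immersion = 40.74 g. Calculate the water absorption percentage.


120.6%

Water absorbed = 40.74 - 18.47 = 22.27 g
WA% = 22.27 / 18.47 x 100 = 120.6%


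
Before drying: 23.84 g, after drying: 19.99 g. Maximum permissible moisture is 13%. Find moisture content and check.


Moisture content = 16.1%
Acceptable: No


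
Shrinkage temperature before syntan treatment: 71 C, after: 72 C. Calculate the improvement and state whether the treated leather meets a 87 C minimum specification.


Improvement = 1 C
Meets 87 C spec: No

Improvement = 72 - 71 = 1 C
Spec check: 72 C >= 87 C? No


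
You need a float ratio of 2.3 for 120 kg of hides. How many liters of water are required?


276.0 L


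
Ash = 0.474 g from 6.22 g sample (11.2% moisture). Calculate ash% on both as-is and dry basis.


As-is ash = 7.62%
Dry-basis ash = 8.58%

As-is ash% = 0.474 / 6.22 x 100 = 7.62%
Dry mass = 6.22 x (100 - 11.2) / 100 = 5.52336 g
Dry-basis ash% = 0.474 / 5.52336 x 100 = 8.58%


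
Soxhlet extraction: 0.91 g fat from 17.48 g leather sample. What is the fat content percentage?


Fat content = 0.91 / 17.48 x 100
Fat = 5.2%


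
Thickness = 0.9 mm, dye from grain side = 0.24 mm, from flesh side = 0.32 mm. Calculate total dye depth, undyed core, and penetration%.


Total dyed = 0.56 mm
Undyed core = 0.34 mm
Penetration = 62.2%


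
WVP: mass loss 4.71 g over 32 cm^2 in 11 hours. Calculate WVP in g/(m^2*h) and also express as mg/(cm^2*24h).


WVP = 4.71 / (32 x 11) x 10000 = 133.81 g/(m^2*h)
Mass loss in mg = 4.71 x 1000 = 4710 mg
Per cm^2 per 24h in mg: 4710 x 24 / (32 x 11) = 113040 / 352 = 321.14 mg/(cm^2*24h)


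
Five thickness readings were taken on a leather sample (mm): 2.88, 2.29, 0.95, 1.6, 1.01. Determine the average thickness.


Sum = 2.88 + 2.29 + 0.95 + 1.6 + 1.01 = 8.73
Average = 8.73 / 5 = 1.75 mm


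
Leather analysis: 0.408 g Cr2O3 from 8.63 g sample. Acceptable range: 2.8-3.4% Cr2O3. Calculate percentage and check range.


Cr2O3% = 0.408 / 8.63 x 100 = 4.73%
Acceptable range: 2.8 to 3.4%
Within range: No


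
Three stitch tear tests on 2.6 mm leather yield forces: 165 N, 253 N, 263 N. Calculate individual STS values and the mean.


STS1 = 63.5 N/mm
STS2 = 97.3 N/mm
STS3 = 101.2 N/mm
Mean = 87.3 N/mm

STS1 = 165 / 2.6 = 63.5 N/mm
STS2 = 253 / 2.6 = 97.3 N/mm
STS3 = 263 / 2.6 = 101.2 N/mm
Mean = (63.5 + 97.3 + 101.2) / 3 = 87.3 N/mm


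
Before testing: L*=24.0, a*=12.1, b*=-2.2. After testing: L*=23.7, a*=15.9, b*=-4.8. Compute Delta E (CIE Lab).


Delta E = 4.61

dL = 23.7 - 24.0 = -0.3
da = 15.9 - 12.1 = 3.8
db = -4.8 - (-2.2) = -2.6
dE = sqrt((-0.3)^2 + (3.8)^2 + (-2.6)^2) = 4.61


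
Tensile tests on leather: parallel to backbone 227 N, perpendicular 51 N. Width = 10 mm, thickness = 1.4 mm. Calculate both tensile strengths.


Area = 10 x 1.4 = 14.0 mm^2
TS (parallel) = 227 / 14.0 = 16.21 N/mm^2
TS (perpendicular) = 51 / 14.0 = 3.64 N/mm^2


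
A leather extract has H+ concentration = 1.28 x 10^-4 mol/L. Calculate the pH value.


pH = -log10[H+]
pH = -log10(1.28 x 10^-4) = 3.89


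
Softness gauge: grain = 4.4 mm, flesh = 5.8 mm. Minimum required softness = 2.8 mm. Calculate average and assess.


Average softness = 5.10 mm
Meets requirement: Yes

Average = (4.4 + 5.8) / 2 = 5.10 mm
Minimum = 2.8 mm
Meets requirement: Yes


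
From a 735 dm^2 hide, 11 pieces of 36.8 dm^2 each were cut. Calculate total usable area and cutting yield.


Usable area = 404.8 dm^2
Yield = 55.1%


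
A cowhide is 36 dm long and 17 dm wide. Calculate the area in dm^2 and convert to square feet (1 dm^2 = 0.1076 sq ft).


612 dm^2
65.85 sq ft


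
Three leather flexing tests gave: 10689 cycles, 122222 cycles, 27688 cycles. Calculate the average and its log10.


Average = 53533 cycles
log10 = 4.73

Average = (10689 + 122222 + 27688) / 3 = 53533 cycles
log10(53533) = 4.73


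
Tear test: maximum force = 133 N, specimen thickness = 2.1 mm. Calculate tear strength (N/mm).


Tear strength = force / thickness
Tear = 133 / 2.1 = 63.3 N/mm


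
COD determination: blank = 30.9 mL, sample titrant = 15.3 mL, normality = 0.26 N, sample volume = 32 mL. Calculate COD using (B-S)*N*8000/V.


1014.0 mg/L

COD = (30.9 - 15.3) x 0.26 x 8000 / 32
COD = 15.6 x 0.26 x 8000 / 32
COD = 1014.0 mg/L


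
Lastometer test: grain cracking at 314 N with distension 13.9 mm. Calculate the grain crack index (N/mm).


Grain crack index = force / distension
Index = 314 / 13.9 = 22.6 N/mm


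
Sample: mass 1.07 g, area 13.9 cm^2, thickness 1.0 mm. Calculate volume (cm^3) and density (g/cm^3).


Thickness in cm = 1.0 / 10 = 0.10 cm
Volume = 13.9 x 0.10 = 1.390 cm^3
Density = 1.07 / 1.390 = 0.770 g/cm^3


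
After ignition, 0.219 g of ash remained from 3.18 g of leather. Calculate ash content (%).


6.89%

Ash% = 0.219 / 3.18 x 100
Ash% = 6.89%


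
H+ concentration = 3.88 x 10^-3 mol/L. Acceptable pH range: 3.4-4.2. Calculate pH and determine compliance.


pH = 2.41
Compliant: No

pH = -log10(3.88 x 10^-3) = 2.41
Range: 3.4 to 4.2
Compliant: No


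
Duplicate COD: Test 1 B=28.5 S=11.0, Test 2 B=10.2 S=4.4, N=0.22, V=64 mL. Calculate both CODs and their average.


COD1 = (28.5 - 11.0) x 0.22 x 8000 / 64 = 481.3 mg/L
COD2 = (10.2 - 4.4) x 0.22 x 8000 / 64 = 159.5 mg/L
Average = (481.3 + 159.5) / 2 = 320.4 mg/L


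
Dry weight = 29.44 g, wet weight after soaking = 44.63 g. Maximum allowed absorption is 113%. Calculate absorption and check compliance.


Absorption = 51.6%
Compliant: Yes

WA = (44.63 - 29.44) / 29.44 x 100 = 51.6%
Maximum allowed: 113%
Compliant: Yes


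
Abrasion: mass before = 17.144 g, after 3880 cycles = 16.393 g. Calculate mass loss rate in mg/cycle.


Mass loss = 17.144 - 16.393 = 0.751 g
Rate = 0.751 / 3880 x 1000 = 0.194 mg/cycle


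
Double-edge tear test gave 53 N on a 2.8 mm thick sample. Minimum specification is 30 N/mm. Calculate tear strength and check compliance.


Tear strength = 53 / 2.8 = 18.9 N/mm
Required minimum = 30 N/mm
Compliant: No


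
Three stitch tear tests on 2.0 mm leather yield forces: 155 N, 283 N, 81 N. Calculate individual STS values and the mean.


STS1 = 155 / 2.0 = 77.5 N/mm
STS2 = 283 / 2.0 = 141.5 N/mm
STS3 = 81 / 2.0 = 40.5 N/mm
Mean = (77.5 + 141.5 + 40.5) / 3 = 86.5 N/mm


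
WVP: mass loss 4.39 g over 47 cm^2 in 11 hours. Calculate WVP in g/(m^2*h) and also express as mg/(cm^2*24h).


WVP = 4.39 / (47 x 11) x 10000 = 84.91 g/(m^2*h)
Mass loss in mg = 4.39 x 1000 = 4390 mg
Per cm^2 per 24h in mg: 4390 x 24 / (47 x 11) = 105360 / 517 = 203.79 mg/(cm^2*24h)


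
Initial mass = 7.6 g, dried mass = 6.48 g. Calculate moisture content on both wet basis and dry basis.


Moisture lost = 7.6 - 6.48 = 1.12 g
Wet basis MC = 1.12 / 7.6 x 100 = 14.7%
Dry basis MC = 1.12 / 6.48 x 100 = 17.3%


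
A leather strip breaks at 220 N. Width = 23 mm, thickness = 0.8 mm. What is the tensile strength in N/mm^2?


Cross-sectional area = 23 x 0.8 = 18.4 mm^2
Tensile strength = 220 / 18.4 = 11.96 N/mm^2


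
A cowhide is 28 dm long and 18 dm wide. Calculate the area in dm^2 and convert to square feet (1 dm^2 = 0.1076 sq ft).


504 dm^2
54.23 sq ft


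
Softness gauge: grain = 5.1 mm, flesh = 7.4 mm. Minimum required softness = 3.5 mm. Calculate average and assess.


Average softness = 6.25 mm
Meets requirement: Yes

Average = (5.1 + 7.4) / 2 = 6.25 mm
Minimum = 3.5 mm
Meets requirement: Yes


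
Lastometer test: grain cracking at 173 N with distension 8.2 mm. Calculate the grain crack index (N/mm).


Grain crack index = force / distension
Index = 173 / 8.2 = 21.1 N/mm
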